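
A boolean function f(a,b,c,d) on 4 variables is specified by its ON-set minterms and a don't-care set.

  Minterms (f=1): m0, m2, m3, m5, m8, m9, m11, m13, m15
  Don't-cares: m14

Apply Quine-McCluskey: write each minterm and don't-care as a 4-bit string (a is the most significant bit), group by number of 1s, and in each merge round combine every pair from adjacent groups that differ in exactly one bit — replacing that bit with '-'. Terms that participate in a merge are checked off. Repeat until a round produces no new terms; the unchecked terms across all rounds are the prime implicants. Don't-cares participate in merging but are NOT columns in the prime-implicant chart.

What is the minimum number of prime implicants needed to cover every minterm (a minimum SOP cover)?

[col 0] 0000*, 0010*, 0011*, 0101*, 1000*, 1001*, 1011*, 1101*, 1110*, 1111*
[col 1] -000, -011, -101, 00-0, 001-, 1-01*, 1-11*, 10-1*, 100-, 11-1*, 111-
[col 2] 1--1
Prime implicants: -000, -011, -101, 00-0, 001-, 1--1, 100-, 111-
PI chart (minterm → PIs covering it):
  0 | -000,00-0
  2 | 00-0,001-
  3 | -011,001-
  5 | -101  (sole → essential)
  8 | -000,100-
  9 | 1--1,100-
  11 | -011,1--1
  13 | -101,1--1
  15 | 1--1,111-
Essential prime implicants: -101
Petrick residual → -000, 001-, 1--1
Minimum SOP uses 4 PIs: b'c'd' + bc'd + a'b'c + ad

4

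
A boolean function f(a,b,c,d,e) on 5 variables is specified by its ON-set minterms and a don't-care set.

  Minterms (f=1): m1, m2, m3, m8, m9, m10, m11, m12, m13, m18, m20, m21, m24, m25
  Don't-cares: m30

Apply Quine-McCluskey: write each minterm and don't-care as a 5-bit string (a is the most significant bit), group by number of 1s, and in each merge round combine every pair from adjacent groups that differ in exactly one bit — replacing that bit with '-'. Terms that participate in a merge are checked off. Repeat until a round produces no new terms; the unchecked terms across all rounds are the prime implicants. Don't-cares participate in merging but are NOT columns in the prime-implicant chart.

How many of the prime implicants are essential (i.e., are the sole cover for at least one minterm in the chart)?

size-2^0 implicants → 00001(✓)  00010(✓)  00011(✓)  01000(✓)  01001(✓)  01010(✓)  01011(✓)  01100(✓)  01101(✓)  10010(✓)  10100(✓)  10101(✓)  11000(✓)  11001(✓)  11110
size-2^1 implicants → -0010  -1000(✓)  -1001(✓)  0-001(✓)  0-010(✓)  0-011(✓)  000-1(✓)  0001-(✓)  01-00(✓)  01-01(✓)  010-0(✓)  010-1(✓)  0100-(✓)  0101-(✓)  0110-(✓)  1010-  1100-(✓)
size-2^2 implicants → -100-  0-0-1  0-01-  01-0-  010--
Unchecked terms (primes): -0010, -100-, 0-0-1, 0-01-, 01-0-, 010--, 1010-, 11110
Minterm coverage:
  m1 ⊆ 0-0-1 [E]
  m2 ⊆ -0010,0-01-
  m3 ⊆ 0-0-1,0-01-
  m8 ⊆ -100-,01-0-,010--
  m9 ⊆ -100-,0-0-1,01-0-,010--
  m10 ⊆ 0-01-,010--
  m11 ⊆ 0-0-1,0-01-,010--
  m12 ⊆ 01-0- [E]
  m13 ⊆ 01-0- [E]
  m18 ⊆ -0010 [E]
  m20 ⊆ 1010- [E]
  m21 ⊆ 1010- [E]
  m24 ⊆ -100- [E]
  m25 ⊆ -100- [E]
E = {-0010, -100-, 0-0-1, 01-0-, 1010-}

5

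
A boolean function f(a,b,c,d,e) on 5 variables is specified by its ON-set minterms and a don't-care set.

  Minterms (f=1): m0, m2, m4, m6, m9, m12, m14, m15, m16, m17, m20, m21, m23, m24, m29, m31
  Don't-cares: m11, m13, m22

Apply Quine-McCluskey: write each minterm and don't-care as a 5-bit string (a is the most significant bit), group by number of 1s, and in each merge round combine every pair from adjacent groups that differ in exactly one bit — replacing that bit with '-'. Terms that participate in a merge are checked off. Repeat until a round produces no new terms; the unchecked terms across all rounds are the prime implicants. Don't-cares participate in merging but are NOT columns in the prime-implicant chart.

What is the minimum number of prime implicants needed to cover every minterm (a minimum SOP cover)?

Round 0: 00000✓ 00010✓ 00100✓ 00110✓ 01001✓ 01011✓ 01100✓ 01101✓ 01110✓ 01111✓ 10000✓ 10001✓ 10100✓ 10101✓ 10110✓ 10111✓ 11000✓ 11101✓ 11111✓
Round 1: -0000✓ -0100✓ -0110✓ -1101✓ -1111✓ 0-100✓ 0-110✓ 00-00✓ 00-10✓ 000-0✓ 001-0✓ 01-01✓ 01-11✓ 010-1✓ 011-0✓ 011-1✓ 0110-✓ 0111-✓ 1-000 1-101✓ 1-111✓ 10-00✓ 10-01✓ 1000-✓ 101-0✓ 101-1✓ 1010-✓ 1011-✓ 111-1✓
Round 2: -0-00 -01-0 -11-1 0-1-0 00--0 01--1 011-- 1-1-1 10-0- 101--
PIs = {-0-00, -01-0, -11-1, 0-1-0, 00--0, 01--1, 011--, 1-000, 1-1-1, 10-0-, 101--}
Coverage chart:
  m0: -0-00,00--0
  m2: 00--0 ←essential
  m4: -0-00,-01-0,0-1-0,00--0
  m6: -01-0,0-1-0,00--0
  m9: 01--1 ←essential
  m12: 0-1-0,011--
  m14: 0-1-0,011--
  m15: -11-1,01--1,011--
  m16: -0-00,1-000,10-0-
  m17: 10-0- ←essential
  m20: -0-00,-01-0,10-0-,101--
  m21: 1-1-1,10-0-,101--
  m23: 1-1-1,101--
  m24: 1-000 ←essential
  m29: -11-1,1-1-1
  m31: -11-1,1-1-1
Essential: 00--0, 01--1, 1-000, 10-0-
Petrick residual → 0-1-0, 1-1-1
Min cover (6 terms): a'ce' + a'b'e' + a'be + ac'd'e' + ace + ab'd'

6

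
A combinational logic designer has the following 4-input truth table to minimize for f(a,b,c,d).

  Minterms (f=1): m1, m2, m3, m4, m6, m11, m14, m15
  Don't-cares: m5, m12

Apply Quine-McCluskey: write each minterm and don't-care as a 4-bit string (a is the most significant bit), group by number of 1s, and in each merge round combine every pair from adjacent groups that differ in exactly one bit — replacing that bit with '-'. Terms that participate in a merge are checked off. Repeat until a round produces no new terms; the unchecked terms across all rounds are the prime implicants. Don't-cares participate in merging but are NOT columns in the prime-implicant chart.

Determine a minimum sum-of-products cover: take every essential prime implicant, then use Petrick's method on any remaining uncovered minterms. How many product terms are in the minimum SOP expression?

size-2^0 implicants → 0001(✓)  0010(✓)  0011(✓)  0100(✓)  0101(✓)  0110(✓)  1011(✓)  1100(✓)  1110(✓)  1111(✓)
size-2^1 implicants → -011  -100(✓)  -110(✓)  0-01  0-10  00-1  001-  01-0(✓)  010-  1-11  11-0(✓)  111-
size-2^2 implicants → -1-0
Unchecked terms (primes): -011, -1-0, 0-01, 0-10, 00-1, 001-, 010-, 1-11, 111-
Minterm coverage:
  m1 ⊆ 0-01,00-1
  m2 ⊆ 0-10,001-
  m3 ⊆ -011,00-1,001-
  m4 ⊆ -1-0,010-
  m6 ⊆ -1-0,0-10
  m11 ⊆ -011,1-11
  m14 ⊆ -1-0,111-
  m15 ⊆ 1-11,111-
(no essential prime implicants)
Petrick residual → -1-0, 0-01, 001-, 1-11
Cover = bd' + a'c'd + a'b'c + acd  |cover|=4

4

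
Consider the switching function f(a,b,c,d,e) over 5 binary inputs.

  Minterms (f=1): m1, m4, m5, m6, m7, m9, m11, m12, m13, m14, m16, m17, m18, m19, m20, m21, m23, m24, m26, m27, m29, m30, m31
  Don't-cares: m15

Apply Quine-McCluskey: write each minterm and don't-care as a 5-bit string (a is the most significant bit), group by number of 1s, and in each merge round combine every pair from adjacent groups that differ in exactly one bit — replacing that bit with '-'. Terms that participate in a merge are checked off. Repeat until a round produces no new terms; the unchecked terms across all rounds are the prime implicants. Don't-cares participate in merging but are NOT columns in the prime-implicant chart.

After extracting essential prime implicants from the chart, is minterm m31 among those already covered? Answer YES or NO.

Round 0: 00001✓ 00100✓ 00101✓ 00110✓ 00111✓ 01001✓ 01011✓ 01100✓ 01101✓ 01110✓ 01111✓ 10000✓ 10001✓ 10010✓ 10011✓ 10100✓ 10101✓ 10111✓ 11000✓ 11010✓ 11011✓ 11101✓ 11110✓ 11111✓
Round 1: -0001✓ -0100✓ -0101✓ -0111✓ -1011✓ -1101✓ -1110✓ -1111✓ 0-001✓ 0-100✓ 0-101✓ 0-110✓ 0-111✓ 00-01✓ 001-0✓ 001-1✓ 0010-✓ 0011-✓ 01-01✓ 01-11✓ 010-1✓ 011-0✓ 011-1✓ 0110-✓ 0111-✓ 1-000✓ 1-010✓ 1-011✓ 1-101✓ 1-111✓ 10-00✓ 10-01✓ 10-11✓ 100-0✓ 100-1✓ 1000-✓ 1001-✓ 101-1✓ 1010-✓ 11-10✓ 11-11✓ 110-0✓ 1101-✓ 111-1✓ 1111-✓
Round 2: --101✓ --111✓ -0-01 -01-1✓ -010- -1-11 -11-1✓ -111- 0--01 0-1-0✓ 0-1-1✓ 0-10-✓ 0-11-✓ 001--✓ 01--1 011--✓ 1--11 1-0-0 1-01- 1-1-1✓ 10--1 10-0- 100-- 11-1-
Round 3: --1-1 0-1--
PIs = {--1-1, -0-01, -010-, -1-11, -111-, 0--01, 0-1--, 01--1, 1--11, 1-0-0, 1-01-, 10--1, 10-0-, 100--, 11-1-}
Coverage chart:
  m1: -0-01,0--01
  m4: -010-,0-1--
  m5: --1-1,-0-01,-010-,0--01,0-1--
  m6: 0-1-- ←essential
  m7: --1-1,0-1--
  m9: 0--01,01--1
  m11: -1-11,01--1
  m12: 0-1-- ←essential
  m13: --1-1,0--01,0-1--,01--1
  m14: -111-,0-1--
  m16: 1-0-0,10-0-,100--
  m17: -0-01,10--1,10-0-,100--
  m18: 1-0-0,1-01-,100--
  m19: 1--11,1-01-,10--1,100--
  m20: -010-,10-0-
  m21: --1-1,-0-01,-010-,10--1,10-0-
  m23: --1-1,1--11,10--1
  m24: 1-0-0 ←essential
  m26: 1-0-0,1-01-,11-1-
  m27: -1-11,1--11,1-01-,11-1-
  m29: --1-1 ←essential
  m30: -111-,11-1-
  m31: --1-1,-1-11,-111-,1--11,11-1-
Essential: --1-1, 0-1--, 1-0-0

YES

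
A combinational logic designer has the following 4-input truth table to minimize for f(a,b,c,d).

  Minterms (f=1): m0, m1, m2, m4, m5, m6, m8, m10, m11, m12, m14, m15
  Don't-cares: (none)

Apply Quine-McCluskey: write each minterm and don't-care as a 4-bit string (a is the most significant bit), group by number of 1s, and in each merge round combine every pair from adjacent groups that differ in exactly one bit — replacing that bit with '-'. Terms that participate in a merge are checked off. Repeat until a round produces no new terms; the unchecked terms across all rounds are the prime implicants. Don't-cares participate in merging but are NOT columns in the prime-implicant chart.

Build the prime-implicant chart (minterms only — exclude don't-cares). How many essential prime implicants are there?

3

[col 0] 0000*, 0001*, 0010*, 0100*, 0101*, 0110*, 1000*, 1010*, 1011*, 1100*, 1110*, 1111*
[col 1] -000*, -010*, -100*, -110*, 0-00*, 0-01*, 0-10*, 00-0*, 000-*, 01-0*, 010-*, 1-00*, 1-10*, 1-11*, 10-0*, 101-*, 11-0*, 111-*
[col 2] --00*, --10*, -0-0*, -1-0*, 0--0*, 0-0-, 1--0*, 1-1-
[col 3] ---0
Prime implicants: ---0, 0-0-, 1-1-
PI chart (minterm → PIs covering it):
  0 | ---0,0-0-
  1 | 0-0-  (sole → essential)
  2 | ---0  (sole → essential)
  4 | ---0,0-0-
  5 | 0-0-  (sole → essential)
  6 | ---0  (sole → essential)
  8 | ---0  (sole → essential)
  10 | ---0,1-1-
  11 | 1-1-  (sole → essential)
  12 | ---0  (sole → essential)
  14 | ---0,1-1-
  15 | 1-1-  (sole → essential)
Essential prime implicants: ---0, 0-0-, 1-1-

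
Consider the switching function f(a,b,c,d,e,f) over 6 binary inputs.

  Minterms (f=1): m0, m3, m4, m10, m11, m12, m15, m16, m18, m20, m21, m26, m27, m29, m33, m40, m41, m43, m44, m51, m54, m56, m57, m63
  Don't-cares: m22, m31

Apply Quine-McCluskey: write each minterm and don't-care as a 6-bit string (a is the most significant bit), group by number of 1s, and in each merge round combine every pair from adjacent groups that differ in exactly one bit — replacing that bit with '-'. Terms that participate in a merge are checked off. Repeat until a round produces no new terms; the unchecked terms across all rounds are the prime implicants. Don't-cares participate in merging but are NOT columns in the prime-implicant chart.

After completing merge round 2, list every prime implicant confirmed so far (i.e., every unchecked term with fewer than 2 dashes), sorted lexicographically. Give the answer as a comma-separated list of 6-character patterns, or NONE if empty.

-01011, -01100, -10110, -11111, 00-011, 00-100, 01-010, 01-101, 01010-, 0111-1, 10-001, 101-00, 1010-1, 110011

Round 0: 000000✓ 000011✓ 000100✓ 001010✓ 001011✓ 001100✓ 001111✓ 010000✓ 010010✓ 010100✓ 010101✓ 010110✓ 011010✓ 011011✓ 011101✓ 011111✓ 100001✓ 101000✓ 101001✓ 101011✓ 101100✓ 110011 110110✓ 111000✓ 111001✓ 111111✓
Round 1: -01011 -01100 -10110 -11111 0-0000✓ 0-0100✓ 0-1010✓ 0-1011✓ 0-1111✓ 00-011 00-100 000-00✓ 001-11✓ 00101-✓ 01-010 01-101 010-00✓ 010-10✓ 0100-0✓ 0101-0✓ 01010- 011-11✓ 01101-✓ 0111-1 1-1000✓ 1-1001✓ 10-001 101-00 1010-1 10100-✓ 11100-✓
Round 2: 0-0-00 0-1-11 0-101- 010--0 1-100-
PIs = {-01011, -01100, -10110, -11111, 0-0-00, 0-1-11, 0-101-, 00-011, 00-100, 01-010, 01-101, 010--0, 01010-, 0111-1, 1-100-, 10-001, 101-00, 1010-1, 110011}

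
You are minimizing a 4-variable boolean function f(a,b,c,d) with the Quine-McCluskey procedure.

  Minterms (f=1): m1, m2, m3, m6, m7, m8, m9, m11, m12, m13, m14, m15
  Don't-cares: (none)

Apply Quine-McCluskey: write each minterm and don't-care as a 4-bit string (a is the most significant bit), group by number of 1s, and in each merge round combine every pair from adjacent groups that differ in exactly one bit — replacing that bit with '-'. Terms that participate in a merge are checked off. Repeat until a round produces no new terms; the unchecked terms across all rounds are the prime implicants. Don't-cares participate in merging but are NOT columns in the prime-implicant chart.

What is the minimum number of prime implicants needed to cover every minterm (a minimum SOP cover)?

4

Round 0: 0001✓ 0010✓ 0011✓ 0110✓ 0111✓ 1000✓ 1001✓ 1011✓ 1100✓ 1101✓ 1110✓ 1111✓
Round 1: -001✓ -011✓ -110✓ -111✓ 0-10✓ 0-11✓ 00-1✓ 001-✓ 011-✓ 1-00✓ 1-01✓ 1-11✓ 10-1✓ 100-✓ 11-0✓ 11-1✓ 110-✓ 111-✓
Round 2: --11 -0-1 -11- 0-1- 1--1 1-0- 11--
PIs = {--11, -0-1, -11-, 0-1-, 1--1, 1-0-, 11--}
Coverage chart:
  m1: -0-1 ←essential
  m2: 0-1- ←essential
  m3: --11,-0-1,0-1-
  m6: -11-,0-1-
  m7: --11,-11-,0-1-
  m8: 1-0- ←essential
  m9: -0-1,1--1,1-0-
  m11: --11,-0-1,1--1
  m12: 1-0-,11--
  m13: 1--1,1-0-,11--
  m14: -11-,11--
  m15: --11,-11-,1--1,11--
Essential: -0-1, 0-1-, 1-0-
Petrick residual → -11-
Min cover (4 terms): b'd + bc + a'c + ac'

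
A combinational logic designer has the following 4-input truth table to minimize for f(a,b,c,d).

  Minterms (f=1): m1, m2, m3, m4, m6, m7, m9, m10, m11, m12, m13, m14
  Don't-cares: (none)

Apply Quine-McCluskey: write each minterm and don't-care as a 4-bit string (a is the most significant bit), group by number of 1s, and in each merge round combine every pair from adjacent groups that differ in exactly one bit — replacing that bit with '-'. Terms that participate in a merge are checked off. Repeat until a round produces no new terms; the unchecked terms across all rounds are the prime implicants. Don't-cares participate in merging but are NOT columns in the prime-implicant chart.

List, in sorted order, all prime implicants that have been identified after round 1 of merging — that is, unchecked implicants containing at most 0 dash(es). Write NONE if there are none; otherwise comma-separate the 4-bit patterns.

NONE

size-2^0 implicants → 0001(✓)  0010(✓)  0011(✓)  0100(✓)  0110(✓)  0111(✓)  1001(✓)  1010(✓)  1011(✓)  1100(✓)  1101(✓)  1110(✓)
size-2^1 implicants → -001(✓)  -010(✓)  -011(✓)  -100(✓)  -110(✓)  0-10(✓)  0-11(✓)  00-1(✓)  001-(✓)  01-0(✓)  011-(✓)  1-01  1-10(✓)  10-1(✓)  101-(✓)  11-0(✓)  110-
size-2^2 implicants → --10  -0-1  -01-  -1-0  0-1-
Unchecked terms (primes): --10, -0-1, -01-, -1-0, 0-1-, 1-01, 110-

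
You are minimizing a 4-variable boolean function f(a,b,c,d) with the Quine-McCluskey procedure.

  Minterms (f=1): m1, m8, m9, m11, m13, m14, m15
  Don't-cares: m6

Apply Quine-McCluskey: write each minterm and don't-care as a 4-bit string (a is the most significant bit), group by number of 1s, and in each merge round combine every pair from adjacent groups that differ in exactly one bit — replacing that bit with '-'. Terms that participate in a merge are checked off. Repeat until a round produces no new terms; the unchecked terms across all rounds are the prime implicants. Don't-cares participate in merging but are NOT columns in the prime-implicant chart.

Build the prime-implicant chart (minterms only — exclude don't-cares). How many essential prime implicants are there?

Round 0: 0001✓ 0110✓ 1000✓ 1001✓ 1011✓ 1101✓ 1110✓ 1111✓
Round 1: -001 -110 1-01✓ 1-11✓ 10-1✓ 100- 11-1✓ 111-
Round 2: 1--1
PIs = {-001, -110, 1--1, 100-, 111-}
Coverage chart:
  m1: -001 ←essential
  m8: 100- ←essential
  m9: -001,1--1,100-
  m11: 1--1 ←essential
  m13: 1--1 ←essential
  m14: -110,111-
  m15: 1--1,111-
Essential: -001, 1--1, 100-

3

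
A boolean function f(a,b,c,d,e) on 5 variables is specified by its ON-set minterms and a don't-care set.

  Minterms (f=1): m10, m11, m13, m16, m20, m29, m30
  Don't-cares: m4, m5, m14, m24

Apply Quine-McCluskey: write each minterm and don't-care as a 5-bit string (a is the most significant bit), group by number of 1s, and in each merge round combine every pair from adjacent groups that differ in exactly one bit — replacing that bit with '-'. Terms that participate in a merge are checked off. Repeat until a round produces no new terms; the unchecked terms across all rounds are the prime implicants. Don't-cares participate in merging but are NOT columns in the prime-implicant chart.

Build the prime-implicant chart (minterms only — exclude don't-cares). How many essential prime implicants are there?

size-2^0 implicants → 00100(✓)  00101(✓)  01010(✓)  01011(✓)  01101(✓)  01110(✓)  10000(✓)  10100(✓)  11000(✓)  11101(✓)  11110(✓)
size-2^1 implicants → -0100  -1101  -1110  0-101  0010-  01-10  0101-  1-000  10-00
Unchecked terms (primes): -0100, -1101, -1110, 0-101, 0010-, 01-10, 0101-, 1-000, 10-00
Minterm coverage:
  m10 ⊆ 01-10,0101-
  m11 ⊆ 0101- [E]
  m13 ⊆ -1101,0-101
  m16 ⊆ 1-000,10-00
  m20 ⊆ -0100,10-00
  m29 ⊆ -1101 [E]
  m30 ⊆ -1110 [E]
E = {-1101, -1110, 0101-}

3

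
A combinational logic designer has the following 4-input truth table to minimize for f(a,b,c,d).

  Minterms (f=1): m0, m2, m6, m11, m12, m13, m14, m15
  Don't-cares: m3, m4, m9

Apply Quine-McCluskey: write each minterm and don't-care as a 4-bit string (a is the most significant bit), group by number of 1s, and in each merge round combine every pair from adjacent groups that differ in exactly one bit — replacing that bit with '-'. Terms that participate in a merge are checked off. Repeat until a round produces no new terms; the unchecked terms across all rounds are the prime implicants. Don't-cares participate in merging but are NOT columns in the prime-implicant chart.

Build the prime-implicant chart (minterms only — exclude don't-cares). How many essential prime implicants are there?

1

Round 0: 0000✓ 0010✓ 0011✓ 0100✓ 0110✓ 1001✓ 1011✓ 1100✓ 1101✓ 1110✓ 1111✓
Round 1: -011 -100✓ -110✓ 0-00✓ 0-10✓ 00-0✓ 001- 01-0✓ 1-01✓ 1-11✓ 10-1✓ 11-0✓ 11-1✓ 110-✓ 111-✓
Round 2: -1-0 0--0 1--1 11--
PIs = {-011, -1-0, 0--0, 001-, 1--1, 11--}
Coverage chart:
  m0: 0--0 ←essential
  m2: 0--0,001-
  m6: -1-0,0--0
  m11: -011,1--1
  m12: -1-0,11--
  m13: 1--1,11--
  m14: -1-0,11--
  m15: 1--1,11--
Essential: 0--0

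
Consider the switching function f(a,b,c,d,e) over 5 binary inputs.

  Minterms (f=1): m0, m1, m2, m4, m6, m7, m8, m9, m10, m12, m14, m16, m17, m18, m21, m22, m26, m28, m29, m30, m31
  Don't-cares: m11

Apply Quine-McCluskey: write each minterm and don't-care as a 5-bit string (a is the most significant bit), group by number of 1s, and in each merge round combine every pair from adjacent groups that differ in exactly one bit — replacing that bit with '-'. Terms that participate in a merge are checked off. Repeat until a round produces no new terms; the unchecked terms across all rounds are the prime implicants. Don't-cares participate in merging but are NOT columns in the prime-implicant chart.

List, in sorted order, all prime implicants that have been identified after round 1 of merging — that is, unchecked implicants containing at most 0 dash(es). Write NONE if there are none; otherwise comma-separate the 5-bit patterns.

NONE

Round 0: 00000✓ 00001✓ 00010✓ 00100✓ 00110✓ 00111✓ 01000✓ 01001✓ 01010✓ 01011✓ 01100✓ 01110✓ 10000✓ 10001✓ 10010✓ 10101✓ 10110✓ 11010✓ 11100✓ 11101✓ 11110✓ 11111✓
Round 1: -0000✓ -0001✓ -0010✓ -0110✓ -1010✓ -1100✓ -1110✓ 0-000✓ 0-001✓ 0-010✓ 0-100✓ 0-110✓ 00-00✓ 00-10✓ 000-0✓ 0000-✓ 001-0✓ 0011- 01-00✓ 01-10✓ 010-0✓ 010-1✓ 0100-✓ 0101-✓ 011-0✓ 1-010✓ 1-101 1-110✓ 10-01 10-10✓ 100-0✓ 1000-✓ 11-10✓ 111-0✓ 111-1✓ 1110-✓ 1111-✓
Round 2: --010✓ --110✓ -0-10✓ -00-0 -000- -1-10✓ -11-0 0--00✓ 0--10✓ 0-0-0✓ 0-00- 0-1-0✓ 00--0✓ 01--0✓ 010-- 1--10✓ 111--
Round 3: ---10 0---0
PIs = {---10, -00-0, -000-, -11-0, 0---0, 0-00-, 0011-, 010--, 1-101, 10-01, 111--}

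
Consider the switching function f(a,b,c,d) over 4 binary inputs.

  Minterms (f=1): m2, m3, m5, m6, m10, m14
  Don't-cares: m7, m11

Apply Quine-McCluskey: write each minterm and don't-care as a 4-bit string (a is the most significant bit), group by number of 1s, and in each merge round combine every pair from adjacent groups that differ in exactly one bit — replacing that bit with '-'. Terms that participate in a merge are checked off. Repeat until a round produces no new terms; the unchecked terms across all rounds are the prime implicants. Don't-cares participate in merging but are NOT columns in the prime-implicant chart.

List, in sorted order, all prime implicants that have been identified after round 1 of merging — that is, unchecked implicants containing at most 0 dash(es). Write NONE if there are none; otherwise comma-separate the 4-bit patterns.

[col 0] 0010*, 0011*, 0101*, 0110*, 0111*, 1010*, 1011*, 1110*
[col 1] -010*, -011*, -110*, 0-10*, 0-11*, 001-*, 01-1, 011-*, 1-10*, 101-*
[col 2] --10, -01-, 0-1-
Prime implicants: --10, -01-, 0-1-, 01-1

NONE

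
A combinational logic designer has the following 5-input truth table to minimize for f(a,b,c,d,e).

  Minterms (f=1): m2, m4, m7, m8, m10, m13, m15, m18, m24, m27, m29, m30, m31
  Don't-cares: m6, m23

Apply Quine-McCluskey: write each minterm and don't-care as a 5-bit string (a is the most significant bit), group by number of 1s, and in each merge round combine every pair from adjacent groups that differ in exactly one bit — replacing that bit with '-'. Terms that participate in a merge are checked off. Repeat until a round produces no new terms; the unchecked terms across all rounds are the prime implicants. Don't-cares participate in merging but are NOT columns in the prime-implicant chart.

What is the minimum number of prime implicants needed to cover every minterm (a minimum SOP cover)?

[col 0] 00010*, 00100*, 00110*, 00111*, 01000*, 01010*, 01101*, 01111*, 10010*, 10111*, 11000*, 11011*, 11101*, 11110*, 11111*
[col 1] -0010, -0111*, -1000, -1101*, -1111*, 0-010, 0-111*, 00-10, 001-0, 0011-, 010-0, 011-1*, 1-111*, 11-11, 111-1*, 1111-
[col 2] --111, -11-1
Prime implicants: --111, -0010, -1000, -11-1, 0-010, 00-10, 001-0, 0011-, 010-0, 11-11, 1111-
PI chart (minterm → PIs covering it):
  2 | -0010,0-010,00-10
  4 | 001-0  (sole → essential)
  7 | --111,0011-
  8 | -1000,010-0
  10 | 0-010,010-0
  13 | -11-1  (sole → essential)
  15 | --111,-11-1
  18 | -0010  (sole → essential)
  24 | -1000  (sole → essential)
  27 | 11-11  (sole → essential)
  29 | -11-1  (sole → essential)
  30 | 1111-  (sole → essential)
  31 | --111,-11-1,11-11,1111-
Essential prime implicants: -0010, -1000, -11-1, 001-0, 11-11, 1111-
Petrick residual → --111, 0-010
Minimum SOP uses 8 PIs: cde + b'c'de' + bc'd'e' + bce + a'c'de' + a'b'ce' + abde + abcd

8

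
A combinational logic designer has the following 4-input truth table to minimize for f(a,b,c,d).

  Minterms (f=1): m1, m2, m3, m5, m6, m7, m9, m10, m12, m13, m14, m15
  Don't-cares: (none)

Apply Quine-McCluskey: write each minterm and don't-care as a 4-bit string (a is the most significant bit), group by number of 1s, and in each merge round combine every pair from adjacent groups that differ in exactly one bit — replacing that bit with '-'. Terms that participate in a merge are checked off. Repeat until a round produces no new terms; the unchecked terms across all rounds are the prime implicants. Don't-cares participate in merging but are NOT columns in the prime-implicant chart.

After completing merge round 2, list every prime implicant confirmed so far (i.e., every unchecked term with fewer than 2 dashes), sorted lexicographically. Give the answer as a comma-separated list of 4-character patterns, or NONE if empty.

NONE

[col 0] 0001*, 0010*, 0011*, 0101*, 0110*, 0111*, 1001*, 1010*, 1100*, 1101*, 1110*, 1111*
[col 1] -001*, -010*, -101*, -110*, -111*, 0-01*, 0-10*, 0-11*, 00-1*, 001-*, 01-1*, 011-*, 1-01*, 1-10*, 11-0*, 11-1*, 110-*, 111-*
[col 2] --01, --10, -1-1, -11-, 0--1, 0-1-, 11--
Prime implicants: --01, --10, -1-1, -11-, 0--1, 0-1-, 11--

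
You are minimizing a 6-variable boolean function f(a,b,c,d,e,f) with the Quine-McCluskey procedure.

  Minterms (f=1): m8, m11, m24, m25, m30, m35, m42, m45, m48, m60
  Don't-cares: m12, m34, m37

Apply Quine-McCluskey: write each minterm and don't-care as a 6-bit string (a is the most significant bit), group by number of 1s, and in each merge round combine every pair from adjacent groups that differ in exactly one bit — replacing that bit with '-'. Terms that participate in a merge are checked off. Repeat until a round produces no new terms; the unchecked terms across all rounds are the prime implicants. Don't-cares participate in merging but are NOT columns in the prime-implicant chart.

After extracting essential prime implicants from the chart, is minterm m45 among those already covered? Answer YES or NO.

size-2^0 implicants → 001000(✓)  001011  001100(✓)  011000(✓)  011001(✓)  011110  100010(✓)  100011(✓)  100101(✓)  101010(✓)  101101(✓)  110000  111100
size-2^1 implicants → 0-1000  001-00  01100-  10-010  10-101  10001-
Unchecked terms (primes): 0-1000, 001-00, 001011, 01100-, 011110, 10-010, 10-101, 10001-, 110000, 111100
Minterm coverage:
  m8 ⊆ 0-1000,001-00
  m11 ⊆ 001011 [E]
  m24 ⊆ 0-1000,01100-
  m25 ⊆ 01100- [E]
  m30 ⊆ 011110 [E]
  m35 ⊆ 10001- [E]
  m42 ⊆ 10-010 [E]
  m45 ⊆ 10-101 [E]
  m48 ⊆ 110000 [E]
  m60 ⊆ 111100 [E]
E = {001011, 01100-, 011110, 10-010, 10-101, 10001-, 110000, 111100}

YES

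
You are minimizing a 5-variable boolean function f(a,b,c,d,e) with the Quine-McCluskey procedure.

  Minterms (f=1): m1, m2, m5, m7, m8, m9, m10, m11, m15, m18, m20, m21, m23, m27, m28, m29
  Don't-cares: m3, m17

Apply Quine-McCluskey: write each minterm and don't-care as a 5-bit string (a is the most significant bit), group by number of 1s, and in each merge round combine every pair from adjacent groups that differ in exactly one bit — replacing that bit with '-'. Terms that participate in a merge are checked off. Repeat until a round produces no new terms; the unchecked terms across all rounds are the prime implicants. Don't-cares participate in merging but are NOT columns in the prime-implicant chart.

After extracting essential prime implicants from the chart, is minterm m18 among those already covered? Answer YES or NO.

Round 0: 00001✓ 00010✓ 00011✓ 00101✓ 00111✓ 01000✓ 01001✓ 01010✓ 01011✓ 01111✓ 10001✓ 10010✓ 10100✓ 10101✓ 10111✓ 11011✓ 11100✓ 11101✓
Round 1: -0001✓ -0010 -0101✓ -0111✓ -1011 0-001✓ 0-010✓ 0-011✓ 0-111✓ 00-01✓ 00-11✓ 000-1✓ 0001-✓ 001-1✓ 01-11✓ 010-0✓ 010-1✓ 0100-✓ 0101-✓ 1-100✓ 1-101✓ 10-01✓ 101-1✓ 1010-✓ 1110-✓
Round 2: -0-01 -01-1 0--11 0-0-1 0-01- 00--1 010-- 1-10-
PIs = {-0-01, -0010, -01-1, -1011, 0--11, 0-0-1, 0-01-, 00--1, 010--, 1-10-}
Coverage chart:
  m1: -0-01,0-0-1,00--1
  m2: -0010,0-01-
  m5: -0-01,-01-1,00--1
  m7: -01-1,0--11,00--1
  m8: 010-- ←essential
  m9: 0-0-1,010--
  m10: 0-01-,010--
  m11: -1011,0--11,0-0-1,0-01-,010--
  m15: 0--11 ←essential
  m18: -0010 ←essential
  m20: 1-10- ←essential
  m21: -0-01,-01-1,1-10-
  m23: -01-1 ←essential
  m27: -1011 ←essential
  m28: 1-10- ←essential
  m29: 1-10- ←essential
Essential: -0010, -01-1, -1011, 0--11, 010--, 1-10-

YES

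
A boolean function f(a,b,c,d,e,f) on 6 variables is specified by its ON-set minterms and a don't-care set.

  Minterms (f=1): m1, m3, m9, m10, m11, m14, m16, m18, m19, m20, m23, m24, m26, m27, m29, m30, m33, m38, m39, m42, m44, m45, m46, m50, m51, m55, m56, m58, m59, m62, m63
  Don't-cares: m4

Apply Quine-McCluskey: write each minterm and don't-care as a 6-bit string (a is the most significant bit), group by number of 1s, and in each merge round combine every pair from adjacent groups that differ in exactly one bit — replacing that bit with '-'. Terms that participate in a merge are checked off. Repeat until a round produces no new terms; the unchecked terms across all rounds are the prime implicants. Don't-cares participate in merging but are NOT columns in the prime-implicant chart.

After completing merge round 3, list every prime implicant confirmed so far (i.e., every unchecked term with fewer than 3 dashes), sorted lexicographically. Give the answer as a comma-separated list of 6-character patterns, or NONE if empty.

-00001, -10-11, -110-0, 0--011, 0-0100, 0-101-, 00-0-1, 01-0-0, 010-00, 011101, 1-0111, 10-110, 10011-, 1011-0, 10110-, 11--11, 111-1-

Round 0: 000001✓ 000011✓ 000100✓ 001001✓ 001010✓ 001011✓ 001110✓ 010000✓ 010010✓ 010011✓ 010100✓ 010111✓ 011000✓ 011010✓ 011011✓ 011101 011110✓ 100001✓ 100110✓ 100111✓ 101010✓ 101100✓ 101101✓ 101110✓ 110010✓ 110011✓ 110111✓ 111000✓ 111010✓ 111011✓ 111110✓ 111111✓
Round 1: -00001 -01010✓ -01110✓ -10010✓ -10011✓ -10111✓ -11000✓ -11010✓ -11011✓ -11110✓ 0-0011✓ 0-0100 0-1010✓ 0-1011✓ 0-1110✓ 00-001✓ 00-011✓ 0000-1✓ 001-10✓ 0010-1✓ 00101-✓ 01-000✓ 01-010✓ 01-011✓ 010-00 010-11✓ 0100-0✓ 01001-✓ 011-10✓ 0110-0✓ 01101-✓ 1-0111 1-1010✓ 1-1110✓ 10-110 10011- 101-10✓ 1011-0 10110- 11-010✓ 11-011✓ 11-111✓ 110-11✓ 11001-✓ 111-10✓ 111-11✓ 1110-0✓ 11101-✓ 11111-✓
Round 2: --1010✓ --1110✓ -01-10✓ -1-010✓ -1-011✓ -10-11 -1001-✓ -11-10✓ -110-0 -1101-✓ 0--011 0-1-10✓ 0-101- 00-0-1 01-0-0 01-01-✓ 1-1-10✓ 11--11 11-01-✓ 111-1-
Round 3: --1-10 -1-01-
PIs = {--1-10, -00001, -1-01-, -10-11, -110-0, 0--011, 0-0100, 0-101-, 00-0-1, 01-0-0, 010-00, 011101, 1-0111, 10-110, 10011-, 1011-0, 10110-, 11--11, 111-1-}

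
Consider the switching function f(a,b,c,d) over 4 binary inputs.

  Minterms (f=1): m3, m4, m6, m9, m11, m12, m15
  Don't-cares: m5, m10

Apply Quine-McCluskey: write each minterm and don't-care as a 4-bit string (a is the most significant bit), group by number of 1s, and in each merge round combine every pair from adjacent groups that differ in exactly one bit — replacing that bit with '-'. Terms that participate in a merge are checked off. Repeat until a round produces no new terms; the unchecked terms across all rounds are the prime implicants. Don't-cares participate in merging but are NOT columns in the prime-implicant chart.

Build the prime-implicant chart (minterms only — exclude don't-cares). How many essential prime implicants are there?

size-2^0 implicants → 0011(✓)  0100(✓)  0101(✓)  0110(✓)  1001(✓)  1010(✓)  1011(✓)  1100(✓)  1111(✓)
size-2^1 implicants → -011  -100  01-0  010-  1-11  10-1  101-
Unchecked terms (primes): -011, -100, 01-0, 010-, 1-11, 10-1, 101-
Minterm coverage:
  m3 ⊆ -011 [E]
  m4 ⊆ -100,01-0,010-
  m6 ⊆ 01-0 [E]
  m9 ⊆ 10-1 [E]
  m11 ⊆ -011,1-11,10-1,101-
  m12 ⊆ -100 [E]
  m15 ⊆ 1-11 [E]
E = {-011, -100, 01-0, 1-11, 10-1}

5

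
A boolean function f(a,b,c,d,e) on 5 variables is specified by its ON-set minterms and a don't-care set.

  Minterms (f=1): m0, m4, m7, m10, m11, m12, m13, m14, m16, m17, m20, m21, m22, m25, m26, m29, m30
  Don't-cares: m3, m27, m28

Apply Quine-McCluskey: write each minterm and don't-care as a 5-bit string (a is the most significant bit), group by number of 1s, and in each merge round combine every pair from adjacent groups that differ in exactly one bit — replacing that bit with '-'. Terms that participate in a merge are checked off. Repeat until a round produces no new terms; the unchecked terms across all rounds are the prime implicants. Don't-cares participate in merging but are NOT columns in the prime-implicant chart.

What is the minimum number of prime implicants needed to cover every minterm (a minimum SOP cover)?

Round 0: 00000✓ 00011✓ 00100✓ 00111✓ 01010✓ 01011✓ 01100✓ 01101✓ 01110✓ 10000✓ 10001✓ 10100✓ 10101✓ 10110✓ 11001✓ 11010✓ 11011✓ 11100✓ 11101✓ 11110✓
Round 1: -0000✓ -0100✓ -1010✓ -1011✓ -1100✓ -1101✓ -1110✓ 0-011 0-100✓ 00-00✓ 00-11 01-10✓ 0101-✓ 011-0✓ 0110-✓ 1-001✓ 1-100✓ 1-101✓ 1-110✓ 10-00✓ 10-01✓ 1000-✓ 101-0✓ 1010-✓ 11-01✓ 11-10✓ 110-1 1101-✓ 111-0✓ 1110-✓
Round 2: --100 -0-00 -1-10 -101- -11-0 -110- 1--01 1-1-0 1-10- 10-0-
PIs = {--100, -0-00, -1-10, -101-, -11-0, -110-, 0-011, 00-11, 1--01, 1-1-0, 1-10-, 10-0-, 110-1}
Coverage chart:
  m0: -0-00 ←essential
  m4: --100,-0-00
  m7: 00-11 ←essential
  m10: -1-10,-101-
  m11: -101-,0-011
  m12: --100,-11-0,-110-
  m13: -110- ←essential
  m14: -1-10,-11-0
  m16: -0-00,10-0-
  m17: 1--01,10-0-
  m20: --100,-0-00,1-1-0,1-10-,10-0-
  m21: 1--01,1-10-,10-0-
  m22: 1-1-0 ←essential
  m25: 1--01,110-1
  m26: -1-10,-101-
  m29: -110-,1--01,1-10-
  m30: -1-10,-11-0,1-1-0
Essential: -0-00, -110-, 00-11, 1-1-0
Petrick residual → -1-10, -101-, 1--01
Min cover (7 terms): b'd'e' + bde' + bc'd + bcd' + a'b'de + ad'e + ace'

7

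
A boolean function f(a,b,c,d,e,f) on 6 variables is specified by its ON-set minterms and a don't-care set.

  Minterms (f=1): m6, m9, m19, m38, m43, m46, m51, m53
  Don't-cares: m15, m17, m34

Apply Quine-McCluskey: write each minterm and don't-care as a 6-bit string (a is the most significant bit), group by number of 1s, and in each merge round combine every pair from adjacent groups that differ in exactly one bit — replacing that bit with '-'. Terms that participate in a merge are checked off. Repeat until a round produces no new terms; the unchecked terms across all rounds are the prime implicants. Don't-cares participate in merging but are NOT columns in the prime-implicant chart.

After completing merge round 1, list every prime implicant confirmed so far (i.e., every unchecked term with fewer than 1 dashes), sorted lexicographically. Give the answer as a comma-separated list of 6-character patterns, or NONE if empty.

001001, 001111, 101011, 110101

Round 0: 000110✓ 001001 001111 010001✓ 010011✓ 100010✓ 100110✓ 101011 101110✓ 110011✓ 110101
Round 1: -00110 -10011 0100-1 10-110 100-10
PIs = {-00110, -10011, 001001, 001111, 0100-1, 10-110, 100-10, 101011, 110101}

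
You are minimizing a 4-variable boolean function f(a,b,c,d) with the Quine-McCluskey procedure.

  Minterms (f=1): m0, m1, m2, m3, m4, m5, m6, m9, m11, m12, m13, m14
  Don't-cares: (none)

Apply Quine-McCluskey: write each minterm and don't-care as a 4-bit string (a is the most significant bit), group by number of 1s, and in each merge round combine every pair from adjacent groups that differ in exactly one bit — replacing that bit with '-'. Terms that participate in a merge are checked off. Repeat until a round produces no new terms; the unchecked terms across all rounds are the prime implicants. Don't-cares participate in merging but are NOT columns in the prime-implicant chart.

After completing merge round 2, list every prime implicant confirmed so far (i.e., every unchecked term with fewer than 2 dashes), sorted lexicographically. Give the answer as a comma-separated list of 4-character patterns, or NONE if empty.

NONE

Round 0: 0000✓ 0001✓ 0010✓ 0011✓ 0100✓ 0101✓ 0110✓ 1001✓ 1011✓ 1100✓ 1101✓ 1110✓
Round 1: -001✓ -011✓ -100✓ -101✓ -110✓ 0-00✓ 0-01✓ 0-10✓ 00-0✓ 00-1✓ 000-✓ 001-✓ 01-0✓ 010-✓ 1-01✓ 10-1✓ 11-0✓ 110-✓
Round 2: --01 -0-1 -1-0 -10- 0--0 0-0- 00--
PIs = {--01, -0-1, -1-0, -10-, 0--0, 0-0-, 00--}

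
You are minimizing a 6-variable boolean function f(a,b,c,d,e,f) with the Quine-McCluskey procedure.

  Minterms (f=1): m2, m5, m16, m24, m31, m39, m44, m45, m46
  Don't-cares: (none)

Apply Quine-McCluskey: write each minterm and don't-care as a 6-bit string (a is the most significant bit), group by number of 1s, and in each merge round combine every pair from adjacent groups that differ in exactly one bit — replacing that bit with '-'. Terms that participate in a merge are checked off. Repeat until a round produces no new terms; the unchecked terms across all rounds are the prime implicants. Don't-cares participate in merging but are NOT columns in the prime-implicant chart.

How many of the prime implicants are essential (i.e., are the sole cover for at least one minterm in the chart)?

size-2^0 implicants → 000010  000101  010000(✓)  011000(✓)  011111  100111  101100(✓)  101101(✓)  101110(✓)
size-2^1 implicants → 01-000  1011-0  10110-
Unchecked terms (primes): 000010, 000101, 01-000, 011111, 100111, 1011-0, 10110-
Minterm coverage:
  m2 ⊆ 000010 [E]
  m5 ⊆ 000101 [E]
  m16 ⊆ 01-000 [E]
  m24 ⊆ 01-000 [E]
  m31 ⊆ 011111 [E]
  m39 ⊆ 100111 [E]
  m44 ⊆ 1011-0,10110-
  m45 ⊆ 10110- [E]
  m46 ⊆ 1011-0 [E]
E = {000010, 000101, 01-000, 011111, 100111, 1011-0, 10110-}

7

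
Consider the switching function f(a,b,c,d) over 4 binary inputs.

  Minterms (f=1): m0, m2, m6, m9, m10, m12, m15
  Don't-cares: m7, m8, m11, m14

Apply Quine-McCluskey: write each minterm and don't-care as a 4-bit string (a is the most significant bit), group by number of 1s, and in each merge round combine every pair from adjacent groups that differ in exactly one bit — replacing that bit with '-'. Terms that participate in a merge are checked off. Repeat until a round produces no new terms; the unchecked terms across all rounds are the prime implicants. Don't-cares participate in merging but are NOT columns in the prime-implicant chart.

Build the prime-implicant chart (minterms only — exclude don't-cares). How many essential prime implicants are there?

Round 0: 0000✓ 0010✓ 0110✓ 0111✓ 1000✓ 1001✓ 1010✓ 1011✓ 1100✓ 1110✓ 1111✓
Round 1: -000✓ -010✓ -110✓ -111✓ 0-10✓ 00-0✓ 011-✓ 1-00✓ 1-10✓ 1-11✓ 10-0✓ 10-1✓ 100-✓ 101-✓ 11-0✓ 111-✓
Round 2: --10 -0-0 -11- 1--0 1-1- 10--
PIs = {--10, -0-0, -11-, 1--0, 1-1-, 10--}
Coverage chart:
  m0: -0-0 ←essential
  m2: --10,-0-0
  m6: --10,-11-
  m9: 10-- ←essential
  m10: --10,-0-0,1--0,1-1-,10--
  m12: 1--0 ←essential
  m15: -11-,1-1-
Essential: -0-0, 1--0, 10--

3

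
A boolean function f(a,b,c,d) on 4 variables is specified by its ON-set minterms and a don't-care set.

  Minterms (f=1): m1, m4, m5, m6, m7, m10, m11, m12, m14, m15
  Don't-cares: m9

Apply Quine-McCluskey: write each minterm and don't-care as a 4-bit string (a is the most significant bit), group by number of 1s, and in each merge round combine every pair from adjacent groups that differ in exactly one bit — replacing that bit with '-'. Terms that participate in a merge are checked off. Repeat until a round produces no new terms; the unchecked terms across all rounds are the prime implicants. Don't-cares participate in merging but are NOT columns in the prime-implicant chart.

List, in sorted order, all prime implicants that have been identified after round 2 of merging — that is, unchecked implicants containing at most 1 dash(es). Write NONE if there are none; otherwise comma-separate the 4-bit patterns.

-001, 0-01, 10-1

Round 0: 0001✓ 0100✓ 0101✓ 0110✓ 0111✓ 1001✓ 1010✓ 1011✓ 1100✓ 1110✓ 1111✓
Round 1: -001 -100✓ -110✓ -111✓ 0-01 01-0✓ 01-1✓ 010-✓ 011-✓ 1-10✓ 1-11✓ 10-1 101-✓ 11-0✓ 111-✓
Round 2: -1-0 -11- 01-- 1-1-
PIs = {-001, -1-0, -11-, 0-01, 01--, 1-1-, 10-1}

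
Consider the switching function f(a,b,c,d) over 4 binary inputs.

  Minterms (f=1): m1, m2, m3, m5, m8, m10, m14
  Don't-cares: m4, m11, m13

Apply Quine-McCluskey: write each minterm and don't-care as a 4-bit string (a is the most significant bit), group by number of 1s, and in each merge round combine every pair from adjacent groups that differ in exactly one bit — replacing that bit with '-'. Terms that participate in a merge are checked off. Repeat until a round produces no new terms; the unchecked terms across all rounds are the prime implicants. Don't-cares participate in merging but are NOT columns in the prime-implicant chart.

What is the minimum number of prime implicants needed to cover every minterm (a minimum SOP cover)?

size-2^0 implicants → 0001(✓)  0010(✓)  0011(✓)  0100(✓)  0101(✓)  1000(✓)  1010(✓)  1011(✓)  1101(✓)  1110(✓)
size-2^1 implicants → -010(✓)  -011(✓)  -101  0-01  00-1  001-(✓)  010-  1-10  10-0  101-(✓)
size-2^2 implicants → -01-
Unchecked terms (primes): -01-, -101, 0-01, 00-1, 010-, 1-10, 10-0
Minterm coverage:
  m1 ⊆ 0-01,00-1
  m2 ⊆ -01- [E]
  m3 ⊆ -01-,00-1
  m5 ⊆ -101,0-01,010-
  m8 ⊆ 10-0 [E]
  m10 ⊆ -01-,1-10,10-0
  m14 ⊆ 1-10 [E]
E = {-01-, 1-10, 10-0}
Petrick residual → 0-01
Cover = b'c + a'c'd + acd' + ab'd'  |cover|=4

4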